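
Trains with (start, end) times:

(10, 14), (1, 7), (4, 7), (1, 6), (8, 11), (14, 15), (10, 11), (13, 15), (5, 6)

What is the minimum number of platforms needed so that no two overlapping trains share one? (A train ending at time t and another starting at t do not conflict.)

4

starts: [1, 1, 4, 5, 8, 10, 10, 13, 14]
ends:   [6, 6, 7, 7, 11, 11, 14, 15, 15]
s1→1 s1→2 s4→3 s5→4  — peak 4.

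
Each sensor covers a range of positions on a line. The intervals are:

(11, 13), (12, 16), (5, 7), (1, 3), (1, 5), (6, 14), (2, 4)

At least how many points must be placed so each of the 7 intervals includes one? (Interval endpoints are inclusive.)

Process intervals by earliest right end; each time one isn't hit yet, stab at its right endpoint.
By right end: [1,3]  [2,4]  [1,5]  [5,7]  [11,13]  [6,14]  [12,16]
[1,3] uncovered → point at 3; [5,7] uncovered → point at 7; [11,13] uncovered → point at 13.
Points: 3, 7, 13 (3 total).

3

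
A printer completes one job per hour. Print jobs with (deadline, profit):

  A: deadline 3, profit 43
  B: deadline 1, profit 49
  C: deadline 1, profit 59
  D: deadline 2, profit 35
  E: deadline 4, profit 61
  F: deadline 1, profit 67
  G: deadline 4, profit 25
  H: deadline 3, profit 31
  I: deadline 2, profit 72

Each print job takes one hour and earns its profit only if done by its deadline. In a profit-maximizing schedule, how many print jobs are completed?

Take jobs in profit order; each goes to the latest open slot no later than its deadline.
By profit: I(d2,72), F(d1,67), E(d4,61), C(d1,59), B(d1,49), A(d3,43), D(d2,35), H(d3,31), G(d4,25)
I→slot 2; F→slot 1; E→slot 4; C skipped; B skipped; A→slot 3; D skipped; H skipped; G skipped.
4 of 9 scheduled.

4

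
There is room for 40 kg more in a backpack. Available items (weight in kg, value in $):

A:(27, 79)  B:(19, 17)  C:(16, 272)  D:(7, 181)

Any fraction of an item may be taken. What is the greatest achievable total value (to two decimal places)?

Greedy by value/weight ratio, highest first.
Ratios (sorted): D 25.86, C 17.00, A 2.93, B 0.89
take D (7 @ 181); take C (16 @ 272); take 17/27 of A → 49.74. Capacity used 40/40.
Total value = 502.74

502.74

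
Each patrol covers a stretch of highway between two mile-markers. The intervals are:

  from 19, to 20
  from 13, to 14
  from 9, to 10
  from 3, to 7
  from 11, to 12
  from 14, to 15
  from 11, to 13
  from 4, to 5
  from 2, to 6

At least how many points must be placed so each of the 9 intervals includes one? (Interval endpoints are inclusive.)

Sorted: [4,5] [2,6] [3,7] [9,10] [11,12] [11,13] [13,14] [14,15] [19,20]
{[4,5],[2,6],[3,7]} hit by 5; {[9,10]} hit by 10; {[11,12],[11,13]} hit by 12; {[13,14],[14,15]} hit by 14; {[19,20]} hit by 20.
Points: 5, 10, 12, 14, 20 (5 total).

5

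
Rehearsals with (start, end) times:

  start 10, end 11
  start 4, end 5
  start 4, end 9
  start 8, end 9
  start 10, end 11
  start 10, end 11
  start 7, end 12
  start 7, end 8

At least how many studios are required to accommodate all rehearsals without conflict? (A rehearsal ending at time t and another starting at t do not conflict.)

The answer is the maximum number of intervals overlapping at any instant.
starts: [4, 4, 7, 7, 8, 10, 10, 10]
ends:   [5, 8, 9, 9, 11, 11, 11, 12]
s4→1 s4→2 e5→1 s7→2 s7→3 e8→2 s8→3 e9→2 e9→1 s10→2 s10→3 s10→4  — peak 4.

4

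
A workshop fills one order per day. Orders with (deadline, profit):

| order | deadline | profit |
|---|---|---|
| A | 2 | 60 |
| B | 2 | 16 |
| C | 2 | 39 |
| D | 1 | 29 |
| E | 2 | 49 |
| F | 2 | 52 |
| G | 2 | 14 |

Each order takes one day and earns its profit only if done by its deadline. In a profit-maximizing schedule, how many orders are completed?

2

Take jobs in profit order; each goes to the latest open slot no later than its deadline.
Profit order: A=60 F=52 E=49 C=39 D=29 B=16 G=14
Assign: A→slot 2, F→slot 1, E skipped, C skipped, D skipped, B skipped, G skipped.
Slots: [1:F] [2:A]
2 of 7 scheduled.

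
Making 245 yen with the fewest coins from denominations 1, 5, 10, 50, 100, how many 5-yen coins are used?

1

245 = 2×100 + 4×10 + 1×5
Count of 5: 1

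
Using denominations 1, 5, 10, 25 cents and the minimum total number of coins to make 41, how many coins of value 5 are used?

41 = 1×25 + 1×10 + 1×5 + 1×1
Count of 5: 1

1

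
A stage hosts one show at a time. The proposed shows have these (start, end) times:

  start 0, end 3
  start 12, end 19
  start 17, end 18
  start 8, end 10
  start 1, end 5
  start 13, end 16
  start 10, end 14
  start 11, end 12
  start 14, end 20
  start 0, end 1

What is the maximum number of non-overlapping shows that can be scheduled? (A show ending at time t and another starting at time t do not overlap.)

Order by finish time; keep every interval that doesn't clash with the previous kept one.
Sorted by end: (0,1)  (0,3)  (1,5)  (8,10)  (11,12)  (10,14)  (13,16)  (17,18)  (12,19)  (14,20)
take (0,1); skip (0,3); take (1,5); take (8,10); take (11,12); skip (10,14); take (13,16); take (17,18).
Selected 6 shows.

6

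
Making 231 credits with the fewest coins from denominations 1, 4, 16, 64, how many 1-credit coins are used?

231 = 3×64 + 2×16 + 1×4 + 3×1
Count of 1: 3

3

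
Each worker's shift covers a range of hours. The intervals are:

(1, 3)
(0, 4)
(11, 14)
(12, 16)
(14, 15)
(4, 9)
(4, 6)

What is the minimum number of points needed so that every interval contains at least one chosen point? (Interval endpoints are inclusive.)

By right end: [1,3]  [0,4]  [4,6]  [4,9]  [11,14]  [14,15]  [12,16]
[1,3] uncovered → point at 3; [4,6] uncovered → point at 6; [11,14] uncovered → point at 14.
Points: 3, 6, 14 (3 total).

3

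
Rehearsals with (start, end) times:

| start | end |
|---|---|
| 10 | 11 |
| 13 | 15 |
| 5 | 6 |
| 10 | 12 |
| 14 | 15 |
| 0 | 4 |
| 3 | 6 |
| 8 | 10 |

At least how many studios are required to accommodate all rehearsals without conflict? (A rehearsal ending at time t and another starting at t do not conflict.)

Events (time:±→running): 0:+→1 3:+→2 … peak 2.

2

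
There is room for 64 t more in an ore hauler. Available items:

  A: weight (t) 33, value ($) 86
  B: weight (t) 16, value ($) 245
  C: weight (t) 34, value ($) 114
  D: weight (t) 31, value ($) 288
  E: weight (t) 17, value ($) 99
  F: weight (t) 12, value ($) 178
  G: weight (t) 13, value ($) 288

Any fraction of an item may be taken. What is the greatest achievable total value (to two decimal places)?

Greedy by value/weight ratio, highest first.
Ratios (sorted): G 22.15, B 15.31, F 14.83, D 9.29, E 5.82, C 3.35, A 2.61
take G (13 @ 288); take B (16 @ 245); take F (12 @ 178); take 23/31 of D → 213.68. Capacity used 64/64.
Total value = 924.68

924.68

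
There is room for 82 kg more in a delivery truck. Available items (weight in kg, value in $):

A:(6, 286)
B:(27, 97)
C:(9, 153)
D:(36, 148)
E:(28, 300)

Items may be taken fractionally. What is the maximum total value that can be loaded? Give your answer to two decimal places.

Sort by value per unit weight and fill in that order.
Ratios (sorted): A 47.67, C 17.00, E 10.71, D 4.11, B 3.59
take A (6 @ 286); take C (9 @ 153); take E (28 @ 300); take D (36 @ 148); take 3/27 of B → 10.78. Capacity used 82/82.
Total value = 897.78

897.78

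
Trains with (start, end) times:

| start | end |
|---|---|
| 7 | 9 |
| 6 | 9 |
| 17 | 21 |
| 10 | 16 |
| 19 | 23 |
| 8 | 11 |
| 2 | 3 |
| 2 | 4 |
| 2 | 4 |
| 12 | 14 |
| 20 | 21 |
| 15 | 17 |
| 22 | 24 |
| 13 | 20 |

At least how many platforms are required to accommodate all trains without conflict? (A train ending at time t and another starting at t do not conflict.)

3

starts: [2, 2, 2, 6, 7, 8, 10, 12, 13, 15, 17, 19, 20, 22]
ends:   [3, 4, 4, 9, 9, 11, 14, 16, 17, 20, 21, 21, 23, 24]
s2→1 s2→2 s2→3  — peak 3.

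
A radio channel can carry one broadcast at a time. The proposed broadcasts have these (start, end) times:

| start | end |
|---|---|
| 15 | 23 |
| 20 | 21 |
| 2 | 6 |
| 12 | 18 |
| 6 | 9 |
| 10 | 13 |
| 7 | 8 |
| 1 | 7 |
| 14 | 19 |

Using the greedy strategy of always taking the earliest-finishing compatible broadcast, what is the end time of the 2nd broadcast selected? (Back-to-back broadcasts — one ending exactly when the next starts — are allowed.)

8

Sort by end time and greedily take each interval whose start is ≥ the last chosen end.
By end time: (2,6), (1,7), (7,8), (6,9), (10,13), (12,18), (14,19), (20,21), (15,23).
Pick (2,6); next start ≥ 6 → (7,8); next start ≥ 8 → (10,13); next start ≥ 13 → (14,19); next start ≥ 19 → (20,21).
Selected: (2,6) (7,8) (10,13) (14,19) (20,21)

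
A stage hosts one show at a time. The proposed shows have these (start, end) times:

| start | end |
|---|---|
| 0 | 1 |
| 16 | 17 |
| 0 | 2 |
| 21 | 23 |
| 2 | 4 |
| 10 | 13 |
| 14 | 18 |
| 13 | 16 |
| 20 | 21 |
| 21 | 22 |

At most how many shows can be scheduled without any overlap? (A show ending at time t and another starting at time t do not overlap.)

7

Sorted by end: (0,1)  (0,2)  (2,4)  (10,13)  (13,16)  (16,17)  (14,18)  (20,21)  (21,22)  (21,23)
take (0,1); take (2,4); take (10,13); take (13,16); take (16,17); take (20,21); take (21,22).
Selected 7 shows.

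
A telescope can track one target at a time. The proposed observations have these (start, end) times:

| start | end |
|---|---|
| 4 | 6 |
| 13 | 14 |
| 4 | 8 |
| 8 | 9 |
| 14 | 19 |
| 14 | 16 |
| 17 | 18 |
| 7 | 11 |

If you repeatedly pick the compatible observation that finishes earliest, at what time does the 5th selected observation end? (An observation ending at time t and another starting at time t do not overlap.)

18

Greedy by earliest finish: after sorting by end time, pick each interval compatible with the last pick.
By end time: (4,6), (4,8), (8,9), (7,11), (13,14), (14,16), (17,18), (14,19).
Pick (4,6); next start ≥ 6 → (8,9); next start ≥ 9 → (13,14); next start ≥ 14 → (14,16); next start ≥ 16 → (17,18).
Selected: (4,6) (8,9) (13,14) (14,16) (17,18)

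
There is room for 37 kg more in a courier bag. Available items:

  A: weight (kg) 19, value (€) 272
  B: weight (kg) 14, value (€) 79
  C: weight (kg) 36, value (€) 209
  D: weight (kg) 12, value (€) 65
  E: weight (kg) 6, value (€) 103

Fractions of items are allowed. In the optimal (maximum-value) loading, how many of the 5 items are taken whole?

2

Ratios (sorted): E 17.17, A 14.32, C 5.81, B 5.64, D 5.42
take E (6 @ 103); take A (19 @ 272); take 12/36 of C → 69.67. Capacity used 37/37.
2 item(s) taken whole; one partial (take 12/36 of C).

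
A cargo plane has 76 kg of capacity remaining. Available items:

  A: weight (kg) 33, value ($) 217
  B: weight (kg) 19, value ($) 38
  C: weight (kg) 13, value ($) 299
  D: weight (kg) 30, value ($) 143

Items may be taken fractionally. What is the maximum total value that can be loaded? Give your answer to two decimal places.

659.00

Order: C (299/13=23.00) > A (217/33=6.58) > D (143/30=4.77) > B (38/19=2.00)
Fill: take C (13 @ 299) → take A (33 @ 217) → take D (30 @ 143); 76/76 used.
Total value = 659.00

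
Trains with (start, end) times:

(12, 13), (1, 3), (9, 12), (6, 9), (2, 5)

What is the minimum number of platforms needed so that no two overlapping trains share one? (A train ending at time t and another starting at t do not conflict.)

starts: [1, 2, 6, 9, 12]
ends:   [3, 5, 9, 12, 13]
s1→1 s2→2  — peak 2.

2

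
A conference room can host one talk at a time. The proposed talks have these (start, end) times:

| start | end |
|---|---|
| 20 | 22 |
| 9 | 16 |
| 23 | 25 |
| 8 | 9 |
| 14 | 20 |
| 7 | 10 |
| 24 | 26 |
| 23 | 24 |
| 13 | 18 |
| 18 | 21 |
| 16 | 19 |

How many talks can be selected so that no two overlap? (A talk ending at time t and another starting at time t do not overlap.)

6

Order by finish time; keep every interval that doesn't clash with the previous kept one.
By end time: (8,9), (7,10), (9,16), (13,18), (16,19), (14,20), (18,21), (20,22), (23,24), (23,25), (24,26).
Pick (8,9); next start ≥ 9 → (9,16); next start ≥ 16 → (16,19); next start ≥ 19 → (20,22); next start ≥ 22 → (23,24); next start ≥ 24 → (24,26).
Selected 6 talks.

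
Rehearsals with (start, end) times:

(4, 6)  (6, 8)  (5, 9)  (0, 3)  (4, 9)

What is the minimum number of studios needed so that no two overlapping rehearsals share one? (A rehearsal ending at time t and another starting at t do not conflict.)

Count concurrent intervals with a sweep; the peak is the room count.
starts: [0, 4, 4, 5, 6]
ends:   [3, 6, 8, 9, 9]
s0→1 e3→0 s4→1 s4→2 s5→3  — peak 3.

3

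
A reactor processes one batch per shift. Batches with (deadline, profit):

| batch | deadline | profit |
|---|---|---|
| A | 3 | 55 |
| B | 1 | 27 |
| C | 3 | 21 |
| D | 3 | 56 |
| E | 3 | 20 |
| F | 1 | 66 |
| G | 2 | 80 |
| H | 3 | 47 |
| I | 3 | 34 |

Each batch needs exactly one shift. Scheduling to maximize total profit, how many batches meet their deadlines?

Sort by profit descending; place each in the latest free slot ≤ its deadline.
Profit order: G=80 F=66 D=56 A=55 H=47 I=34 B=27 C=21 E=20
Assign: G→slot 2, F→slot 1, D→slot 3, A skipped, H skipped, I skipped, B skipped, C skipped, E skipped.
Slots: [1:F] [2:G] [3:D]
3 of 9 scheduled.

3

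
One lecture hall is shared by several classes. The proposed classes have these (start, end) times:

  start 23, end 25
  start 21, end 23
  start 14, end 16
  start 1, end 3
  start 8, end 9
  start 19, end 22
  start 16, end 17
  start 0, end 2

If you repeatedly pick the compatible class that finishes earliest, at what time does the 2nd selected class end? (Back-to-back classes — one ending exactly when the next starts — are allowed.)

Sorted by end: (0,2)  (1,3)  (8,9)  (14,16)  (16,17)  (19,22)  (21,23)  (23,25)
take (0,2); take (8,9); take (14,16); take (16,17); take (19,22); take (23,25).
Selected: (0,2) (8,9) (14,16) (16,17) (19,22) (23,25)

9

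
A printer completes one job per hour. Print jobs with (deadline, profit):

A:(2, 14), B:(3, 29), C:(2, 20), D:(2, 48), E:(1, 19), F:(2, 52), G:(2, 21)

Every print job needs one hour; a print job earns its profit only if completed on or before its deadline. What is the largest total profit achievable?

Sort by profit descending; place each in the latest free slot ≤ its deadline.
Profit order: F=52 D=48 B=29 G=21 C=20 E=19 A=14
Assign: F→slot 2, D→slot 1, B→slot 3, G skipped, C skipped, E skipped, A skipped.
Slots: [1:D] [2:F] [3:B]
Profit = 48 + 52 + 29 = 129

129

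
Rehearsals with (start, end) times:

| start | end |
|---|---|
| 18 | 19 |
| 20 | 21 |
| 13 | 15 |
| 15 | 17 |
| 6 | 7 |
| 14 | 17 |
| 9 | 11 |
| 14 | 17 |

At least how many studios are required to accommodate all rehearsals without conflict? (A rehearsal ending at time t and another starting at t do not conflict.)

Count concurrent intervals with a sweep; the peak is the room count.
Events (time:±→running): 6:+→1 7:-→0 9:+→1 11:-→0 13:+→1 14:+→2 14:+→3 … peak 3.

3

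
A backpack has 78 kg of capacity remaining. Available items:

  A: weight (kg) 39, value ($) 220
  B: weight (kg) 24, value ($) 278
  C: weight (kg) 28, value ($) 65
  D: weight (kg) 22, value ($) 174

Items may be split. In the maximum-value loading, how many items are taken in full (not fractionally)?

Ratios (sorted): B 11.58, D 7.91, A 5.64, C 2.32
take B (24 @ 278); take D (22 @ 174); take 32/39 of A → 180.51. Capacity used 78/78.
2 item(s) taken whole; one partial (take 32/39 of A).

2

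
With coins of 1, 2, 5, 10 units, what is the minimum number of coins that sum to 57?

7

Use the largest denomination that fits, subtract, and repeat.
57 = 5×10 + 1×5 + 1×2
Total coins = 5 + 1 + 1 = 7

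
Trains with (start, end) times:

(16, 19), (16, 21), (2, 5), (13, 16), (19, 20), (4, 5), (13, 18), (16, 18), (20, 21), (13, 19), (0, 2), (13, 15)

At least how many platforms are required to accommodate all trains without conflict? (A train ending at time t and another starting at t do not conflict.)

The answer is the maximum number of intervals overlapping at any instant.
Events (time:±→running): 0:+→1 2:-→0 2:+→1 4:+→2 5:-→1 5:-→0 13:+→1 13:+→2 13:+→3 13:+→4 15:-→3 16:-→2 16:+→3 16:+→4 16:+→5 … peak 5.

5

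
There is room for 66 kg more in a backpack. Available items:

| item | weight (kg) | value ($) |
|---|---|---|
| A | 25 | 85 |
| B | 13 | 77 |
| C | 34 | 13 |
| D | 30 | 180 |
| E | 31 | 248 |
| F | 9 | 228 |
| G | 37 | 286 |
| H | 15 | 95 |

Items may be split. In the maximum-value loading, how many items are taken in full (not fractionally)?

Sort by value per unit weight and fill in that order.
Ratios (sorted): F 25.33, E 8.00, G 7.73, H 6.33, D 6.00, B 5.92, A 3.40, C 0.38
take F (9 @ 228); take E (31 @ 248); take 26/37 of G → 200.97. Capacity used 66/66.
2 item(s) taken whole; one partial (take 26/37 of G).

2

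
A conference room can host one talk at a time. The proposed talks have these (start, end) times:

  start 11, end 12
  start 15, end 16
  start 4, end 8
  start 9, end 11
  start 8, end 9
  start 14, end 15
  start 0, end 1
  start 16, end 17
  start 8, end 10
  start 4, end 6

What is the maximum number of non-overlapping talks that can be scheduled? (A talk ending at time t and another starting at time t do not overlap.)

Sorted by end: (0,1)  (4,6)  (4,8)  (8,9)  (8,10)  (9,11)  (11,12)  (14,15)  (15,16)  (16,17)
take (0,1); take (4,6); take (8,9); take (9,11); take (11,12); take (14,15); take (15,16); take (16,17).
Selected 8 talks.

8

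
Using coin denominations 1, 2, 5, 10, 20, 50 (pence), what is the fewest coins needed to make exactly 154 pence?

5

Greedy: take as many of the largest coin as possible, then repeat with the remainder.
154 = 3×50 + 2×2
Total coins = 3 + 2 = 5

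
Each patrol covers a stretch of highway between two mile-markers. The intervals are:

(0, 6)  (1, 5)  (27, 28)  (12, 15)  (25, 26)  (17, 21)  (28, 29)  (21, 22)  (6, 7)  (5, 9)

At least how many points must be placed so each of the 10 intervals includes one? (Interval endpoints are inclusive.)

Sorted: [1,5] [0,6] [6,7] [5,9] [12,15] [17,21] [21,22] [25,26] [27,28] [28,29]
{[1,5],[0,6]} hit by 5; {[6,7],[5,9]} hit by 7; {[12,15]} hit by 15; {[17,21],[21,22]} hit by 21; {[25,26]} hit by 26; {[27,28],[28,29]} hit by 28.
Points: 5, 7, 15, 21, 26, 28 (6 total).

6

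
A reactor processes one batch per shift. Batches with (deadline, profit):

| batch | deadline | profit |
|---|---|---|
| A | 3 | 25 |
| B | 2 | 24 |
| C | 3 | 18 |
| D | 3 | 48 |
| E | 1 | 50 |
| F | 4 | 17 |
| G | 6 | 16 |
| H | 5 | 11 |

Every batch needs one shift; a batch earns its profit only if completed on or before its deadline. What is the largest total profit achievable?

167

Profit order: E=50 D=48 A=25 B=24 C=18 F=17 G=16 H=11
Assign: E→slot 1, D→slot 3, A→slot 2, B skipped, C skipped, F→slot 4, G→slot 6, H→slot 5.
Slots: [1:E] [2:A] [3:D] [4:F] [5:H] [6:G]
Profit = 50 + 25 + 48 + 17 + 11 + 16 = 167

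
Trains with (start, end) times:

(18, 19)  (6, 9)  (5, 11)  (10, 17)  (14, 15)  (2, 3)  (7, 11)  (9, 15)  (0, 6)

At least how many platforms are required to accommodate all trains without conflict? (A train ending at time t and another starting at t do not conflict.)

starts: [0, 2, 5, 6, 7, 9, 10, 14, 18]
ends:   [3, 6, 9, 11, 11, 15, 15, 17, 19]
s0→1 s2→2 e3→1 s5→2 e6→1 s6→2 s7→3 e9→2 s9→3 s10→4  — peak 4.

4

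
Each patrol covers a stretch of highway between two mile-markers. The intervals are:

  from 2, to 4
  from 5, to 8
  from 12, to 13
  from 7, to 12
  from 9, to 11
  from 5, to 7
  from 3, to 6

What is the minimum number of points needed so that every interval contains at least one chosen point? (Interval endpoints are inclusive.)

4

Sort by right endpoint; whenever an interval is uncovered, place a point at its right end.
Sorted: [2,4] [3,6] [5,7] [5,8] [9,11] [7,12] [12,13]
{[2,4],[3,6]} hit by 4; {[5,7],[5,8]} hit by 7; {[9,11],[7,12]} hit by 11; {[12,13]} hit by 13.
Points: 4, 7, 11, 13 (4 total).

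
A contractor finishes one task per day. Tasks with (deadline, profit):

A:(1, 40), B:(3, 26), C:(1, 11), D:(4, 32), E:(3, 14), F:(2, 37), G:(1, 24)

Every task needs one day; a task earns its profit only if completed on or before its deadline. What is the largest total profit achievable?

135

Take jobs in profit order; each goes to the latest open slot no later than its deadline.
By profit: A(d1,40), F(d2,37), D(d4,32), B(d3,26), G(d1,24), E(d3,14), C(d1,11)
A→slot 1; F→slot 2; D→slot 4; B→slot 3; G skipped; E skipped; C skipped.
Profit = 40 + 37 + 26 + 32 = 135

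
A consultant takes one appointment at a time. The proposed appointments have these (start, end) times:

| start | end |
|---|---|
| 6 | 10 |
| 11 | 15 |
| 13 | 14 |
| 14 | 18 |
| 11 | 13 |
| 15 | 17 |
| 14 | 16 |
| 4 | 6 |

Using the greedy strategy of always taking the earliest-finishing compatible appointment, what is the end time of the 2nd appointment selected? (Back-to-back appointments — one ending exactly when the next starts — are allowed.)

Sorted by end: (4,6)  (6,10)  (11,13)  (13,14)  (11,15)  (14,16)  (15,17)  (14,18)
take (4,6); take (6,10); take (11,13); take (13,14); take (14,16); skip (15,17); skip (14,18).
Selected: (4,6) (6,10) (11,13) (13,14) (14,16)

10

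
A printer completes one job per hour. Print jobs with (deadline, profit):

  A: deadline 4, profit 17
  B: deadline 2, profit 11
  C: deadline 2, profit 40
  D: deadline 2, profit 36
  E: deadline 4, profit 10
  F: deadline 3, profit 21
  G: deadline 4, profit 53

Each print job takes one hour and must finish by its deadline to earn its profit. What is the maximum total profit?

150

Profit order: G=53 C=40 D=36 F=21 A=17 B=11 E=10
Assign: G→slot 4, C→slot 2, D→slot 1, F→slot 3, A skipped, B skipped, E skipped.
Slots: [1:D] [2:C] [3:F] [4:G]
Profit = 36 + 40 + 21 + 53 = 150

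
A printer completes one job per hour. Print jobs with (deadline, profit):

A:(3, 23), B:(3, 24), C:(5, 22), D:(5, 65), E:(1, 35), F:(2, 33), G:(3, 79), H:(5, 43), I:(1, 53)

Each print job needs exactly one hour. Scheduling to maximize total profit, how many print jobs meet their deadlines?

5

Sort by profit descending; place each in the latest free slot ≤ its deadline.
Profit order: G=79 D=65 I=53 H=43 E=35 F=33 B=24 A=23 C=22
Assign: G→slot 3, D→slot 5, I→slot 1, H→slot 4, E skipped, F→slot 2, B skipped, A skipped, C skipped.
Slots: [1:I] [2:F] [3:G] [4:H] [5:D]
5 of 9 scheduled.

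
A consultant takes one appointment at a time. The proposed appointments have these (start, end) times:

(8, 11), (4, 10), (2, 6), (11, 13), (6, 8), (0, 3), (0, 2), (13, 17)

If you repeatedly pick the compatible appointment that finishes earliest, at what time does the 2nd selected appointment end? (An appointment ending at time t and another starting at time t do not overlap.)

6

Order by finish time; keep every interval that doesn't clash with the previous kept one.
By end time: (0,2), (0,3), (2,6), (6,8), (4,10), (8,11), (11,13), (13,17).
Pick (0,2); next start ≥ 2 → (2,6); next start ≥ 6 → (6,8); next start ≥ 8 → (8,11); next start ≥ 11 → (11,13); next start ≥ 13 → (13,17).
Selected: (0,2) (2,6) (6,8) (8,11) (11,13) (13,17)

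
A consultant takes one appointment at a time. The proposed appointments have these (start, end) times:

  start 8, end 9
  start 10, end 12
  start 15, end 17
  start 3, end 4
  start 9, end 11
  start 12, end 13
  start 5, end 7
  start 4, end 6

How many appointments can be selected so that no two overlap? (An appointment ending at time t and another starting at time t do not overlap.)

Greedy by earliest finish: after sorting by end time, pick each interval compatible with the last pick.
By end time: (3,4), (4,6), (5,7), (8,9), (9,11), (10,12), (12,13), (15,17).
Pick (3,4); next start ≥ 4 → (4,6); next start ≥ 6 → (8,9); next start ≥ 9 → (9,11); next start ≥ 11 → (12,13); next start ≥ 13 → (15,17).
Selected 6 appointments.

6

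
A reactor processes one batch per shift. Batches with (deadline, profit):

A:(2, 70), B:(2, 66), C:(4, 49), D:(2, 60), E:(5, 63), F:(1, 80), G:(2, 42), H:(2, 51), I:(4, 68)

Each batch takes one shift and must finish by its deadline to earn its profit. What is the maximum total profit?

330

Profit order: F=80 A=70 I=68 B=66 E=63 D=60 H=51 C=49 G=42
Assign: F→slot 1, A→slot 2, I→slot 4, B skipped, E→slot 5, D skipped, H skipped, C→slot 3, G skipped.
Slots: [1:F] [2:A] [3:C] [4:I] [5:E]
Profit = 80 + 70 + 49 + 68 + 63 = 330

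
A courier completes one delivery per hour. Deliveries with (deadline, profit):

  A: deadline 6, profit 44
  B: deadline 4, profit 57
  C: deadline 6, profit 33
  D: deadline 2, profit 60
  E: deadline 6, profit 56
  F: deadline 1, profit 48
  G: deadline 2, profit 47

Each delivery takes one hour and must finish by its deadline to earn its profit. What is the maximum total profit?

By profit: D(d2,60), B(d4,57), E(d6,56), F(d1,48), G(d2,47), A(d6,44), C(d6,33)
D→slot 2; B→slot 4; E→slot 6; F→slot 1; G skipped; A→slot 5; C→slot 3.
Profit = 48 + 60 + 33 + 57 + 44 + 56 = 298

298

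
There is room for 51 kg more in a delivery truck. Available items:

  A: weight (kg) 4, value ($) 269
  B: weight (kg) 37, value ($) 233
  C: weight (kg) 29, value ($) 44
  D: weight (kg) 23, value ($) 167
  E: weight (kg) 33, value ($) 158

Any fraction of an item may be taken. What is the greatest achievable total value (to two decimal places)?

587.14

Order: A (269/4=67.25) > D (167/23=7.26) > B (233/37=6.30) > E (158/33=4.79) > C (44/29=1.52)
Fill: take A (4 @ 269) → take D (23 @ 167) → take 24/37 of B → 151.14; 51/51 used.
Total value = 587.14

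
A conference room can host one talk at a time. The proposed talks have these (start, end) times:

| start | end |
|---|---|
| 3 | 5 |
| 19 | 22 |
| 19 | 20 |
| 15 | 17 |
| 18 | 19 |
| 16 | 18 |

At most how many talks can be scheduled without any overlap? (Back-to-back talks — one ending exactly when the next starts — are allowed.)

4

Sort by end time and greedily take each interval whose start is ≥ the last chosen end.
By end time: (3,5), (15,17), (16,18), (18,19), (19,20), (19,22).
Pick (3,5); next start ≥ 5 → (15,17); next start ≥ 17 → (18,19); next start ≥ 19 → (19,20).
Selected 4 talks.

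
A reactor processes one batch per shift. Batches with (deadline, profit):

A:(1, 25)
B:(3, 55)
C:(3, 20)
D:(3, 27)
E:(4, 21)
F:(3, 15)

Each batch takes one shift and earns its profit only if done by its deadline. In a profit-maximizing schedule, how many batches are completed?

4

Take jobs in profit order; each goes to the latest open slot no later than its deadline.
Profit order: B=55 D=27 A=25 E=21 C=20 F=15
Assign: B→slot 3, D→slot 2, A→slot 1, E→slot 4, C skipped, F skipped.
Slots: [1:A] [2:D] [3:B] [4:E]
4 of 6 scheduled.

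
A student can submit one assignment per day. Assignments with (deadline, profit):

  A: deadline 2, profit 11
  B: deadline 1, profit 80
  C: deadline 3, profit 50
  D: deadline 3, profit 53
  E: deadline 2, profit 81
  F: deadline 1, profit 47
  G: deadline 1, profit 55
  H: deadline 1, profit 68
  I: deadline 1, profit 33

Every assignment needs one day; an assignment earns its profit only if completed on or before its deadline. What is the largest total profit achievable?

214

Take jobs in profit order; each goes to the latest open slot no later than its deadline.
By profit: E(d2,81), B(d1,80), H(d1,68), G(d1,55), D(d3,53), C(d3,50), F(d1,47), I(d1,33), A(d2,11)
E→slot 2; B→slot 1; H skipped; G skipped; D→slot 3; C skipped; F skipped; I skipped; A skipped.
Profit = 80 + 81 + 53 = 214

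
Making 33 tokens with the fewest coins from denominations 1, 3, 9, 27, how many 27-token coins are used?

1

33 = 1×27 + 2×3
Count of 27: 1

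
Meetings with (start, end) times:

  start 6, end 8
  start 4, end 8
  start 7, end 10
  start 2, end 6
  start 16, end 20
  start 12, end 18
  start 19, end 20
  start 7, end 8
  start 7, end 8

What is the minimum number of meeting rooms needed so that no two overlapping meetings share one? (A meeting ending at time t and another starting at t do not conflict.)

Count concurrent intervals with a sweep; the peak is the room count.
Events (time:±→running): 2:+→1 4:+→2 6:-→1 6:+→2 7:+→3 7:+→4 7:+→5 … peak 5.

5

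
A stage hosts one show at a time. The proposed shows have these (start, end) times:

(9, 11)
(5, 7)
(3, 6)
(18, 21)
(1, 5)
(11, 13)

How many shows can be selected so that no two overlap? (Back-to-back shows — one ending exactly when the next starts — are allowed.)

Order by finish time; keep every interval that doesn't clash with the previous kept one.
By end time: (1,5), (3,6), (5,7), (9,11), (11,13), (18,21).
Pick (1,5); next start ≥ 5 → (5,7); next start ≥ 7 → (9,11); next start ≥ 11 → (11,13); next start ≥ 13 → (18,21).
Selected 5 shows.

5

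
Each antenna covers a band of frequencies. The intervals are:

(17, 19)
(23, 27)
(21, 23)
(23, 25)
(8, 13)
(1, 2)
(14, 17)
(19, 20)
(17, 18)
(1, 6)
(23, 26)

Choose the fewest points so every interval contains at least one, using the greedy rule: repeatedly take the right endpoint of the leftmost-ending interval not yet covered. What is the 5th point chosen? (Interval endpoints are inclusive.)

23

By right end: [1,2]  [1,6]  [8,13]  [14,17]  [17,18]  [17,19]  [19,20]  [21,23]  [23,25]  [23,26]  [23,27]
[1,2] uncovered → point at 2; [8,13] uncovered → point at 13; [14,17] uncovered → point at 17; [19,20] uncovered → point at 20; [21,23] uncovered → point at 23.
Points: 2, 13, 17, 20, 23 (5 total).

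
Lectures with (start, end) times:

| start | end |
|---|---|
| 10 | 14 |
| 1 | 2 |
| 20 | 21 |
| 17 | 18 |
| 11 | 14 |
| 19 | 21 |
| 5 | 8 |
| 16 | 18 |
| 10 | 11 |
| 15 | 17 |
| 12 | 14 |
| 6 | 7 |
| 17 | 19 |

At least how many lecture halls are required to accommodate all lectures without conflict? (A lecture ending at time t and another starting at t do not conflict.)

Count concurrent intervals with a sweep; the peak is the room count.
starts: [1, 5, 6, 10, 10, 11, 12, 15, 16, 17, 17, 19, 20]
ends:   [2, 7, 8, 11, 14, 14, 14, 17, 18, 18, 19, 21, 21]
s1→1 e2→0 s5→1 s6→2 e7→1 e8→0 s10→1 s10→2 e11→1 s11→2 s12→3  — peak 3.

3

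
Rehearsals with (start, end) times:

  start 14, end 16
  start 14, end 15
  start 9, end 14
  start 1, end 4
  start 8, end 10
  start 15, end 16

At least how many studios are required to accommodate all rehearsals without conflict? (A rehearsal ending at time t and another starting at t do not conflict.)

Count concurrent intervals with a sweep; the peak is the room count.
starts: [1, 8, 9, 14, 14, 15]
ends:   [4, 10, 14, 15, 16, 16]
s1→1 e4→0 s8→1 s9→2  — peak 2.

2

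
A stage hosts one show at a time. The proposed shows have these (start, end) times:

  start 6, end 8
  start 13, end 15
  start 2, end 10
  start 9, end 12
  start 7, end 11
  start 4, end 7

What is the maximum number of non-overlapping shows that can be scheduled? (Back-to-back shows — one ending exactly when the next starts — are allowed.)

3

Sorted by end: (4,7)  (6,8)  (2,10)  (7,11)  (9,12)  (13,15)
take (4,7); take (7,11); skip (9,12); take (13,15).
Selected 3 shows.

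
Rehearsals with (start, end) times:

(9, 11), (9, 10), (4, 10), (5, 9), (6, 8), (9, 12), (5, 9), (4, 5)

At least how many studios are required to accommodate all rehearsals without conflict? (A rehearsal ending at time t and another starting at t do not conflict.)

4

Count concurrent intervals with a sweep; the peak is the room count.
Events (time:±→running): 4:+→1 4:+→2 5:-→1 5:+→2 5:+→3 6:+→4 … peak 4.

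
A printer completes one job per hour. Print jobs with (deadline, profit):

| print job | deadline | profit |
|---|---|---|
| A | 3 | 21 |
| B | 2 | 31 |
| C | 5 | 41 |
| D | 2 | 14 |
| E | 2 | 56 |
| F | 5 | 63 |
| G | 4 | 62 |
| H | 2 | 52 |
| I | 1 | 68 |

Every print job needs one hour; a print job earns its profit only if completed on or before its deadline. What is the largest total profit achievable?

290

Profit order: I=68 F=63 G=62 E=56 H=52 C=41 B=31 A=21 D=14
Assign: I→slot 1, F→slot 5, G→slot 4, E→slot 2, H skipped, C→slot 3, B skipped, A skipped, D skipped.
Slots: [1:I] [2:E] [3:C] [4:G] [5:F]
Profit = 68 + 56 + 41 + 62 + 63 = 290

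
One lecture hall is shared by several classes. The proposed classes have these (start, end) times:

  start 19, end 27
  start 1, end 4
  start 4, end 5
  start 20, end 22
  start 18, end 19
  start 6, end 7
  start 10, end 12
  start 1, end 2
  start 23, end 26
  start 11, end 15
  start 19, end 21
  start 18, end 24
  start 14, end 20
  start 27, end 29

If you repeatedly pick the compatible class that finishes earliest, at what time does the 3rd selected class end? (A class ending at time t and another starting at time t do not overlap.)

Sorted by end: (1,2)  (1,4)  (4,5)  (6,7)  (10,12)  (11,15)  (18,19)  (14,20)  (19,21)  (20,22)  (18,24)  (23,26)  (19,27)  (27,29)
take (1,2); take (4,5); take (6,7); take (10,12); skip (11,15); take (18,19); take (19,21); skip (20,22); take (23,26); take (27,29).
Selected: (1,2) (4,5) (6,7) (10,12) (18,19) (19,21) (23,26) (27,29)

7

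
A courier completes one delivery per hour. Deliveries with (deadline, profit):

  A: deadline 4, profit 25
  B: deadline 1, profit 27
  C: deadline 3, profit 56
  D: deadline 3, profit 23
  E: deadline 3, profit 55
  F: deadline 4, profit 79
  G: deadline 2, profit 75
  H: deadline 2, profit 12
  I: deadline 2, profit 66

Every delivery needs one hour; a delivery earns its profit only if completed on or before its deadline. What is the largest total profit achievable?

Take jobs in profit order; each goes to the latest open slot no later than its deadline.
Profit order: F=79 G=75 I=66 C=56 E=55 B=27 A=25 D=23 H=12
Assign: F→slot 4, G→slot 2, I→slot 1, C→slot 3, E skipped, B skipped, A skipped, D skipped, H skipped.
Slots: [1:I] [2:G] [3:C] [4:F]
Profit = 66 + 75 + 56 + 79 = 276

276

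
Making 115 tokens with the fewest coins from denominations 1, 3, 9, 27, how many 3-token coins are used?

Use the largest denomination that fits, subtract, and repeat.
115 − 4×27→7 − 2×3→1 − 1×1→0
Count of 3: 2

2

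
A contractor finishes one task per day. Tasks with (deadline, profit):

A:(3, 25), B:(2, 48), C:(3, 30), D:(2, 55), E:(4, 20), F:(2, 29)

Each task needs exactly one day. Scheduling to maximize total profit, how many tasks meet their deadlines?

Take jobs in profit order; each goes to the latest open slot no later than its deadline.
Profit order: D=55 B=48 C=30 F=29 A=25 E=20
Assign: D→slot 2, B→slot 1, C→slot 3, F skipped, A skipped, E→slot 4.
Slots: [1:B] [2:D] [3:C] [4:E]
4 of 6 scheduled.

4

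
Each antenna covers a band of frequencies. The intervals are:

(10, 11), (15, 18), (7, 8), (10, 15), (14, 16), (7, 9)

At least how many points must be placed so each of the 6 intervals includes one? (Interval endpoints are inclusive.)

3

Sorted: [7,8] [7,9] [10,11] [10,15] [14,16] [15,18]
{[7,8],[7,9]} hit by 8; {[10,11],[10,15]} hit by 11; {[14,16],[15,18]} hit by 16.
Points: 8, 11, 16 (3 total).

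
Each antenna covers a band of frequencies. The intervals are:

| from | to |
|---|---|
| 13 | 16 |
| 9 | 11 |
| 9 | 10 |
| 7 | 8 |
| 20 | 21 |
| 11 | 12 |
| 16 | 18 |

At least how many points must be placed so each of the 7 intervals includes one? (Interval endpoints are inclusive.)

Process intervals by earliest right end; each time one isn't hit yet, stab at its right endpoint.
By right end: [7,8]  [9,10]  [9,11]  [11,12]  [13,16]  [16,18]  [20,21]
[7,8] uncovered → point at 8; [9,10] uncovered → point at 10; [11,12] uncovered → point at 12; [13,16] uncovered → point at 16; [20,21] uncovered → point at 21.
Points: 8, 10, 12, 16, 21 (5 total).

5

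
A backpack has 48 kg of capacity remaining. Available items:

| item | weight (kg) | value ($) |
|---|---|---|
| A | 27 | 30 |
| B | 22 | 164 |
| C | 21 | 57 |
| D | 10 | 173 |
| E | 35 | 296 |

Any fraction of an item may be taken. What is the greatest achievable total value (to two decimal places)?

491.36

Order: D (173/10=17.30) > E (296/35=8.46) > B (164/22=7.45) > C (57/21=2.71) > A (30/27=1.11)
Fill: take D (10 @ 173) → take E (35 @ 296) → take 3/22 of B → 22.36; 48/48 used.
Total value = 491.36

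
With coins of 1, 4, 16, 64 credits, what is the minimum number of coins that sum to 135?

Use the largest denomination that fits, subtract, and repeat.
135 = 2×64 + 1×4 + 3×1
Total coins = 2 + 1 + 3 = 6

6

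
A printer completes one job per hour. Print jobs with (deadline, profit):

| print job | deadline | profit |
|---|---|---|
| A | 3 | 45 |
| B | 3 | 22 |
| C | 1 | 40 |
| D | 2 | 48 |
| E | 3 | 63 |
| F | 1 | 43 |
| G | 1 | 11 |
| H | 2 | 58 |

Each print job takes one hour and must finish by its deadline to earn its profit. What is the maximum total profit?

169

Take jobs in profit order; each goes to the latest open slot no later than its deadline.
By profit: E(d3,63), H(d2,58), D(d2,48), A(d3,45), F(d1,43), C(d1,40), B(d3,22), G(d1,11)
E→slot 3; H→slot 2; D→slot 1; A skipped; F skipped; C skipped; B skipped; G skipped.
Profit = 48 + 58 + 63 = 169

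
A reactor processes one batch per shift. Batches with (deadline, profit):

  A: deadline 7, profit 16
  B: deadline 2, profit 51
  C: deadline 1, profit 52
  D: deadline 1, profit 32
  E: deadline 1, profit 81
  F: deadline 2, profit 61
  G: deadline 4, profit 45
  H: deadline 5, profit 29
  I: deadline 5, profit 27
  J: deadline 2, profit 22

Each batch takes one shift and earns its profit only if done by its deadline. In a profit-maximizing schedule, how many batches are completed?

Profit order: E=81 F=61 C=52 B=51 G=45 D=32 H=29 I=27 J=22 A=16
Assign: E→slot 1, F→slot 2, C skipped, B skipped, G→slot 4, D skipped, H→slot 5, I→slot 3, J skipped, A→slot 7.
Slots: [1:E] [2:F] [3:I] [4:G] [5:H] [7:A]
6 of 10 scheduled.

6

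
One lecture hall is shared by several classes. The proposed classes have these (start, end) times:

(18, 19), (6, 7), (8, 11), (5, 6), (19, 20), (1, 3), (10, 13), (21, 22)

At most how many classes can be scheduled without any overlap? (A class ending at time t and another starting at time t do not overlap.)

7

Order by finish time; keep every interval that doesn't clash with the previous kept one.
By end time: (1,3), (5,6), (6,7), (8,11), (10,13), (18,19), (19,20), (21,22).
Pick (1,3); next start ≥ 3 → (5,6); next start ≥ 6 → (6,7); next start ≥ 7 → (8,11); next start ≥ 11 → (18,19); next start ≥ 19 → (19,20); next start ≥ 20 → (21,22).
Selected 7 classes.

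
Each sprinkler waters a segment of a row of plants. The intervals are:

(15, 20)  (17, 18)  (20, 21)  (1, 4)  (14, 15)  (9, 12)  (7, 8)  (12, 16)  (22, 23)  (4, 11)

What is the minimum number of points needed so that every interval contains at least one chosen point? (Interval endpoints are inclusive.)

Process intervals by earliest right end; each time one isn't hit yet, stab at its right endpoint.
By right end: [1,4]  [7,8]  [4,11]  [9,12]  [14,15]  [12,16]  [17,18]  [15,20]  [20,21]  [22,23]
[1,4] uncovered → point at 4; [7,8] uncovered → point at 8; [9,12] uncovered → point at 12; [14,15] uncovered → point at 15; [17,18] uncovered → point at 18; [20,21] uncovered → point at 21; [22,23] uncovered → point at 23.
Points: 4, 8, 12, 15, 18, 21, 23 (7 total).

7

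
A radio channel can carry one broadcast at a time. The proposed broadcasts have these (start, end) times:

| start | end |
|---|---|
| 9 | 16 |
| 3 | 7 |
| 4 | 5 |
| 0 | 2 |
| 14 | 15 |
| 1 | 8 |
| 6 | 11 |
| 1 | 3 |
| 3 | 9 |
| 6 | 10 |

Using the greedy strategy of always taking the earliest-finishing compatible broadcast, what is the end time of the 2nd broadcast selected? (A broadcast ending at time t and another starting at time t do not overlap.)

Sorted by end: (0,2)  (1,3)  (4,5)  (3,7)  (1,8)  (3,9)  (6,10)  (6,11)  (14,15)  (9,16)
take (0,2); skip (1,3); take (4,5); skip (1,8); take (6,10); take (14,15).
Selected: (0,2) (4,5) (6,10) (14,15)

5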